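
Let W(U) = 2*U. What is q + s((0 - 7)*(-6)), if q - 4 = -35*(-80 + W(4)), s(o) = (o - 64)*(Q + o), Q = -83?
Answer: 3426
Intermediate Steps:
s(o) = (-83 + o)*(-64 + o) (s(o) = (o - 64)*(-83 + o) = (-64 + o)*(-83 + o) = (-83 + o)*(-64 + o))
q = 2524 (q = 4 - 35*(-80 + 2*4) = 4 - 35*(-80 + 8) = 4 - 35*(-72) = 4 + 2520 = 2524)
q + s((0 - 7)*(-6)) = 2524 + (5312 + ((0 - 7)*(-6))² - 147*(0 - 7)*(-6)) = 2524 + (5312 + (-7*(-6))² - (-1029)*(-6)) = 2524 + (5312 + 42² - 147*42) = 2524 + (5312 + 1764 - 6174) = 2524 + 902 = 3426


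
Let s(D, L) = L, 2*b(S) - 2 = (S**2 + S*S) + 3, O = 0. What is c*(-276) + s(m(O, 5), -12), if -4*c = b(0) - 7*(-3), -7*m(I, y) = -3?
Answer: 3219/2 ≈ 1609.5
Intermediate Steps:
m(I, y) = 3/7 (m(I, y) = -1/7*(-3) = 3/7)
b(S) = 5/2 + S**2 (b(S) = 1 + ((S**2 + S*S) + 3)/2 = 1 + ((S**2 + S**2) + 3)/2 = 1 + (2*S**2 + 3)/2 = 1 + (3 + 2*S**2)/2 = 1 + (3/2 + S**2) = 5/2 + S**2)
c = -47/8 (c = -((5/2 + 0**2) - 7*(-3))/4 = -((5/2 + 0) + 21)/4 = -(5/2 + 21)/4 = -1/4*47/2 = -47/8 ≈ -5.8750)
c*(-276) + s(m(O, 5), -12) = -47/8*(-276) - 12 = 3243/2 - 12 = 3219/2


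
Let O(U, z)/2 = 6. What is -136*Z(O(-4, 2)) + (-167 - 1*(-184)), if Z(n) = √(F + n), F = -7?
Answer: 17 - 136*√5 ≈ -287.11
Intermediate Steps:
O(U, z) = 12 (O(U, z) = 2*6 = 12)
Z(n) = √(-7 + n)
-136*Z(O(-4, 2)) + (-167 - 1*(-184)) = -136*√(-7 + 12) + (-167 - 1*(-184)) = -136*√5 + (-167 + 184) = -136*√5 + 17 = 17 - 136*√5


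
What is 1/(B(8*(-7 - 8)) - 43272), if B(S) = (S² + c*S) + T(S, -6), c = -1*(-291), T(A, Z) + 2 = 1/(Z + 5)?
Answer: -1/63795 ≈ -1.5675e-5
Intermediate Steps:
T(A, Z) = -2 + 1/(5 + Z) (T(A, Z) = -2 + 1/(Z + 5) = -2 + 1/(5 + Z))
c = 291
B(S) = -3 + S² + 291*S (B(S) = (S² + 291*S) + (-9 - 2*(-6))/(5 - 6) = (S² + 291*S) + (-9 + 12)/(-1) = (S² + 291*S) - 1*3 = (S² + 291*S) - 3 = -3 + S² + 291*S)
1/(B(8*(-7 - 8)) - 43272) = 1/((-3 + (8*(-7 - 8))² + 291*(8*(-7 - 8))) - 43272) = 1/((-3 + (8*(-15))² + 291*(8*(-15))) - 43272) = 1/((-3 + (-120)² + 291*(-120)) - 43272) = 1/((-3 + 14400 - 34920) - 43272) = 1/(-20523 - 43272) = 1/(-63795) = -1/63795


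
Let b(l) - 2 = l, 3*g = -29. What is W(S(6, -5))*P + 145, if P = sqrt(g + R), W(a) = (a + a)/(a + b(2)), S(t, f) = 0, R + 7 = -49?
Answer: 145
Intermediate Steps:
R = -56 (R = -7 - 49 = -56)
g = -29/3 (g = (1/3)*(-29) = -29/3 ≈ -9.6667)
b(l) = 2 + l
W(a) = 2*a/(4 + a) (W(a) = (a + a)/(a + (2 + 2)) = (2*a)/(a + 4) = (2*a)/(4 + a) = 2*a/(4 + a))
P = I*sqrt(591)/3 (P = sqrt(-29/3 - 56) = sqrt(-197/3) = I*sqrt(591)/3 ≈ 8.1035*I)
W(S(6, -5))*P + 145 = (2*0/(4 + 0))*(I*sqrt(591)/3) + 145 = (2*0/4)*(I*sqrt(591)/3) + 145 = (2*0*(1/4))*(I*sqrt(591)/3) + 145 = 0*(I*sqrt(591)/3) + 145 = 0 + 145 = 145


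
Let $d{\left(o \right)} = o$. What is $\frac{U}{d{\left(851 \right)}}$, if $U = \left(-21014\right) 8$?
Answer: $- \frac{168112}{851} \approx -197.55$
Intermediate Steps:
$U = -168112$
$\frac{U}{d{\left(851 \right)}} = - \frac{168112}{851}$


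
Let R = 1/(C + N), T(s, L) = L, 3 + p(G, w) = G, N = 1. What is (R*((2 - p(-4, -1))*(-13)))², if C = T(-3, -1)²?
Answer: 13689/4 ≈ 3422.3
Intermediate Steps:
p(G, w) = -3 + G
C = 1 (C = (-1)² = 1)
R = ½ (R = 1/(1 + 1) = 1/2 = ½ ≈ 0.50000)
(R*((2 - p(-4, -1))*(-13)))² = (((2 - (-3 - 4))*(-13))/2)² = (((2 - 1*(-7))*(-13))/2)² = (((2 + 7)*(-13))/2)² = ((9*(-13))/2)² = ((½)*(-117))² = (-117/2)² = 13689/4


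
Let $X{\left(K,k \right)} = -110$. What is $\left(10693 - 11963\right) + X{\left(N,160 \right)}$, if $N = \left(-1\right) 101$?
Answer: $-1380$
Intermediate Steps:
$N = -101$
$\left(10693 - 11963\right) + X{\left(N,160 \right)} = \left(10693 - 11963\right) - 110 = -1270 - 110 = -1380$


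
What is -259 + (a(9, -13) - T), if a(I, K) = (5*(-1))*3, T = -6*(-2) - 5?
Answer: -281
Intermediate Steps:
T = 7 (T = 12 - 5 = 7)
a(I, K) = -15 (a(I, K) = -5*3 = -15)
-259 + (a(9, -13) - T) = -259 + (-15 - 1*7) = -259 + (-15 - 7) = -259 - 22 = -281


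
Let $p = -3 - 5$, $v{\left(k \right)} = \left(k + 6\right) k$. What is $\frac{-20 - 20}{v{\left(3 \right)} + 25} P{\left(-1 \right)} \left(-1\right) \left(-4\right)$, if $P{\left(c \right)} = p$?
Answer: $\frac{320}{13} \approx 24.615$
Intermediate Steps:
$v{\left(k \right)} = k \left(6 + k\right)$ ($v{\left(k \right)} = \left(6 + k\right) k = k \left(6 + k\right)$)
$p = -8$
$P{\left(c \right)} = -8$
$\frac{-20 - 20}{v{\left(3 \right)} + 25} P{\left(-1 \right)} \left(-1\right) \left(-4\right) = \frac{-20 - 20}{3 \left(6 + 3\right) + 25} \left(-8\right) \left(-1\right) \left(-4\right) = - \frac{40}{3 \cdot 9 + 25} \cdot 8 \left(-4\right) = - \frac{40}{27 + 25} \left(-32\right) = - \frac{40}{52} \left(-32\right) = \left(-40\right) \frac{1}{52} \left(-32\right) = \left(- \frac{10}{13}\right) \left(-32\right) = \frac{320}{13}$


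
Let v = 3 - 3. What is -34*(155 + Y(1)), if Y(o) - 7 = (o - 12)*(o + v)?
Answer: -5134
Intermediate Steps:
v = 0
Y(o) = 7 + o*(-12 + o) (Y(o) = 7 + (o - 12)*(o + 0) = 7 + (-12 + o)*o = 7 + o*(-12 + o))
-34*(155 + Y(1)) = -34*(155 + (7 + 1**2 - 12*1)) = -34*(155 + (7 + 1 - 12)) = -34*(155 - 4) = -34*151 = -5134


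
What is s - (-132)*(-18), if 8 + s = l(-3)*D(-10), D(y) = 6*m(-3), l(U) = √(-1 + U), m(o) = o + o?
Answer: -2384 - 72*I ≈ -2384.0 - 72.0*I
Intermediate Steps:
m(o) = 2*o
D(y) = -36 (D(y) = 6*(2*(-3)) = 6*(-6) = -36)
s = -8 - 72*I (s = -8 + √(-1 - 3)*(-36) = -8 + √(-4)*(-36) = -8 + (2*I)*(-36) = -8 - 72*I ≈ -8.0 - 72.0*I)
s - (-132)*(-18) = (-8 - 72*I) - (-132)*(-18) = (-8 - 72*I) - 1*2376 = (-8 - 72*I) - 2376 = -2384 - 72*I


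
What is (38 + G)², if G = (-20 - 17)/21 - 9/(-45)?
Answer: 14638276/11025 ≈ 1327.7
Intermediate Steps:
G = -164/105 (G = -37*1/21 - 9*(-1/45) = -37/21 + ⅕ = -164/105 ≈ -1.5619)
(38 + G)² = (38 - 164/105)² = (3826/105)² = 14638276/11025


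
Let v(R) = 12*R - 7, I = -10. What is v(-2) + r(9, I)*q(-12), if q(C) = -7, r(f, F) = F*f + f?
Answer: 536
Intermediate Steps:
r(f, F) = f + F*f
v(R) = -7 + 12*R
v(-2) + r(9, I)*q(-12) = (-7 + 12*(-2)) + (9*(1 - 10))*(-7) = (-7 - 24) + (9*(-9))*(-7) = -31 - 81*(-7) = -31 + 567 = 536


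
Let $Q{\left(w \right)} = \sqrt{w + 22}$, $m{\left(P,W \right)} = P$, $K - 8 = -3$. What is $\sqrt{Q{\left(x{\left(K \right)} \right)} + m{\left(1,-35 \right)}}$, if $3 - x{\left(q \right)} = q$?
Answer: $\sqrt{1 + 2 \sqrt{5}} \approx 2.3393$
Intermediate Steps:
$K = 5$ ($K = 8 - 3 = 5$)
$x{\left(q \right)} = 3 - q$
$Q{\left(w \right)} = \sqrt{22 + w}$
$\sqrt{Q{\left(x{\left(K \right)} \right)} + m{\left(1,-35 \right)}} = \sqrt{\sqrt{22 + \left(3 - 5\right)} + 1} = \sqrt{\sqrt{22 - 2} + 1} = \sqrt{\sqrt{20} + 1} = \sqrt{2 \sqrt{5} + 1} = \sqrt{1 + 2 \sqrt{5}}$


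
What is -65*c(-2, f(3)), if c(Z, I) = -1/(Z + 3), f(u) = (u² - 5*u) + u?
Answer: 65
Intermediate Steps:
f(u) = u² - 4*u
c(Z, I) = -1/(3 + Z)
-65*c(-2, f(3)) = -(-65)/(3 - 2) = -(-65)/1 = -(-65) = -65*(-1) = 65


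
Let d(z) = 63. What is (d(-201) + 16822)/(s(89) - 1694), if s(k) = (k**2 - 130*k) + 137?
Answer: -16885/5206 ≈ -3.2434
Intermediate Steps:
s(k) = 137 + k**2 - 130*k
(d(-201) + 16822)/(s(89) - 1694) = (63 + 16822)/((137 + 89**2 - 130*89) - 1694) = 16885/((137 + 7921 - 11570) - 1694) = 16885/(-3512 - 1694) = 16885/(-5206) = 16885*(-1/5206) = -16885/5206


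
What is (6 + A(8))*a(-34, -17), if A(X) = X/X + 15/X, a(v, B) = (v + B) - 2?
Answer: -3763/8 ≈ -470.38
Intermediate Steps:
a(v, B) = -2 + B + v (a(v, B) = (B + v) - 2 = -2 + B + v)
A(X) = 1 + 15/X
(6 + A(8))*a(-34, -17) = (6 + (15 + 8)/8)*(-2 - 17 - 34) = (6 + (⅛)*23)*(-53) = (6 + 23/8)*(-53) = (71/8)*(-53) = -3763/8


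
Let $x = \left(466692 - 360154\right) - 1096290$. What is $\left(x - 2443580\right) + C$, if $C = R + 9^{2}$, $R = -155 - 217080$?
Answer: $-3650486$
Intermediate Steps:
$R = -217235$ ($R = -155 - 217080 = -217235$)
$C = -217154$ ($C = -217235 + 9^{2} = -217235 + 81 = -217154$)
$x = -989752$ ($x = 106538 - 1096290 = -989752$)
$\left(x - 2443580\right) + C = \left(-989752 - 2443580\right) - 217154 = -3433332 - 217154 = -3650486$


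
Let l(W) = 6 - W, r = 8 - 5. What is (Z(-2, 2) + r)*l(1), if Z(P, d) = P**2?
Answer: 35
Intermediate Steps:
r = 3
(Z(-2, 2) + r)*l(1) = ((-2)**2 + 3)*(6 - 1*1) = (4 + 3)*(6 - 1) = 7*5 = 35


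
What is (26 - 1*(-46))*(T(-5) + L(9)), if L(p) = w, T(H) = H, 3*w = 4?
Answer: -264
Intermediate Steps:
w = 4/3 (w = (1/3)*4 = 4/3 ≈ 1.3333)
L(p) = 4/3
(26 - 1*(-46))*(T(-5) + L(9)) = (26 - 1*(-46))*(-5 + 4/3) = (26 + 46)*(-11/3) = 72*(-11/3) = -264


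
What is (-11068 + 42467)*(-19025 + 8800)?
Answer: -321054775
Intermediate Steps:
(-11068 + 42467)*(-19025 + 8800) = 31399*(-10225) = -321054775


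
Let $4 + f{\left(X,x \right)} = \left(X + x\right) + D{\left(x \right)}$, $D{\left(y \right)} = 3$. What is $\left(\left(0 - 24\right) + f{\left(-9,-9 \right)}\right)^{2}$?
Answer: $1849$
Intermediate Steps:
$f{\left(X,x \right)} = -1 + X + x$ ($f{\left(X,x \right)} = -4 + \left(\left(X + x\right) + 3\right) = -4 + \left(3 + X + x\right) = -1 + X + x$)
$\left(\left(0 - 24\right) + f{\left(-9,-9 \right)}\right)^{2} = \left(\left(0 - 24\right) - 19\right)^{2} = \left(-24 - 19\right)^{2} = \left(-43\right)^{2} = 1849$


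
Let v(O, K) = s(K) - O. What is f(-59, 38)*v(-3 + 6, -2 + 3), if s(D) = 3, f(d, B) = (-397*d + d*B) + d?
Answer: 0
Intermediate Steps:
f(d, B) = -396*d + B*d (f(d, B) = (-397*d + B*d) + d = -396*d + B*d)
v(O, K) = 3 - O
f(-59, 38)*v(-3 + 6, -2 + 3) = (-59*(-396 + 38))*(3 - (-3 + 6)) = (-59*(-358))*(3 - 1*3) = 21122*(3 - 3) = 21122*0 = 0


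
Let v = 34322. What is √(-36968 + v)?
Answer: 21*I*√6 ≈ 51.439*I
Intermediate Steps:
√(-36968 + v) = √(-36968 + 34322) = √(-2646) = 21*I*√6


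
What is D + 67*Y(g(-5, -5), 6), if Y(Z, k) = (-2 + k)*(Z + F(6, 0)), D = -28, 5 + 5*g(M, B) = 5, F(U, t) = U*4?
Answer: 6404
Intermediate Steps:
F(U, t) = 4*U
g(M, B) = 0 (g(M, B) = -1 + (1/5)*5 = -1 + 1 = 0)
Y(Z, k) = (-2 + k)*(24 + Z) (Y(Z, k) = (-2 + k)*(Z + 4*6) = (-2 + k)*(Z + 24) = (-2 + k)*(24 + Z))
D + 67*Y(g(-5, -5), 6) = -28 + 67*(-48 - 2*0 + 24*6 + 0*6) = -28 + 67*(-48 + 0 + 144 + 0) = -28 + 67*96 = -28 + 6432 = 6404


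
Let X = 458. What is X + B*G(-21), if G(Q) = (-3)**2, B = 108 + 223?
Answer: 3437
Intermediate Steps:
B = 331
G(Q) = 9
X + B*G(-21) = 458 + 331*9 = 458 + 2979 = 3437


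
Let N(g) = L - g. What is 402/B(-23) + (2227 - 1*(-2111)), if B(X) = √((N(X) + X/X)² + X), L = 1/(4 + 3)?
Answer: 4338 + 1407*√27434/13717 ≈ 4355.0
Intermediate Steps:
L = ⅐ (L = 1/7 = ⅐ ≈ 0.14286)
N(g) = ⅐ - g
B(X) = √(X + (8/7 - X)²) (B(X) = √(((⅐ - X) + X/X)² + X) = √(((⅐ - X) + 1)² + X) = √((8/7 - X)² + X) = √(X + (8/7 - X)²))
402/B(-23) + (2227 - 1*(-2111)) = 402/((√((-8 + 7*(-23))² + 49*(-23))/7)) + (2227 - 1*(-2111)) = 402/((√((-8 - 161)² - 1127)/7)) + (2227 + 2111) = 402/((√((-169)² - 1127)/7)) + 4338 = 402/((√(28561 - 1127)/7)) + 4338 = 402/((√27434/7)) + 4338 = 402*(7*√27434/27434) + 4338 = 1407*√27434/13717 + 4338 = 4338 + 1407*√27434/13717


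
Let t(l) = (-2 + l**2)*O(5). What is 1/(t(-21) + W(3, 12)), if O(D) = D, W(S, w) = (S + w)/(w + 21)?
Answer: 11/24150 ≈ 0.00045549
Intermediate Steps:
W(S, w) = (S + w)/(21 + w)
t(l) = -10 + 5*l**2 (t(l) = (-2 + l**2)*5 = -10 + 5*l**2)
1/(t(-21) + W(3, 12)) = 1/((-10 + 5*(-21)**2) + (3 + 12)/(21 + 12)) = 1/((-10 + 5*441) + 15/33) = 1/((-10 + 2205) + (1/33)*15) = 1/(2195 + 5/11) = 1/(24150/11) = 11/24150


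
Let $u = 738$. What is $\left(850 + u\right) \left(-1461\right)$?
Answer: $-2320068$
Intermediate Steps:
$\left(850 + u\right) \left(-1461\right) = \left(850 + 738\right) \left(-1461\right) = 1588 \left(-1461\right) = -2320068$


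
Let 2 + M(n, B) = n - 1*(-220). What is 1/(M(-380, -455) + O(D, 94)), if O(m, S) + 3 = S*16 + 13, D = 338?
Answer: 1/1352 ≈ 0.00073965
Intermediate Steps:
O(m, S) = 10 + 16*S (O(m, S) = -3 + (S*16 + 13) = -3 + (16*S + 13) = -3 + (13 + 16*S) = 10 + 16*S)
M(n, B) = 218 + n (M(n, B) = -2 + (n - 1*(-220)) = -2 + (n + 220) = -2 + (220 + n) = 218 + n)
1/(M(-380, -455) + O(D, 94)) = 1/((218 - 380) + (10 + 16*94)) = 1/(-162 + (10 + 1504)) = 1/(-162 + 1514) = 1/1352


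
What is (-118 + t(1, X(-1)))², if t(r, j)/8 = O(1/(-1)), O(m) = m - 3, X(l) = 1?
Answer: 22500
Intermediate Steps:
O(m) = -3 + m
t(r, j) = -32 (t(r, j) = 8*(-3 + 1/(-1)) = 8*(-3 - 1) = 8*(-4) = -32)
(-118 + t(1, X(-1)))² = (-118 - 32)² = (-150)² = 22500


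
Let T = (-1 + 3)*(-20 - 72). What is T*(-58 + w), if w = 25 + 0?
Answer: 6072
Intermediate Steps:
w = 25
T = -184 (T = 2*(-92) = -184)
T*(-58 + w) = -184*(-58 + 25) = -184*(-33) = 6072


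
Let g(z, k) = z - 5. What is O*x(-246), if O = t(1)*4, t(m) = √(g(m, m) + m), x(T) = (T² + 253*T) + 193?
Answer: -6116*I*√3 ≈ -10593.0*I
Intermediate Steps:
g(z, k) = -5 + z
x(T) = 193 + T² + 253*T
t(m) = √(-5 + 2*m) (t(m) = √((-5 + m) + m) = √(-5 + 2*m))
O = 4*I*√3 (O = √(-5 + 2*1)*4 = √(-5 + 2)*4 = √(-3)*4 = (I*√3)*4 = 4*I*√3 ≈ 6.9282*I)
O*x(-246) = (4*I*√3)*(193 + (-246)² + 253*(-246)) = (4*I*√3)*(193 + 60516 - 62238) = (4*I*√3)*(-1529) = -6116*I*√3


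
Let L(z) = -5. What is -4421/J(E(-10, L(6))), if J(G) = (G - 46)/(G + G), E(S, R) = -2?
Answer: -4421/12 ≈ -368.42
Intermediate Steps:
J(G) = (-46 + G)/(2*G) (J(G) = (-46 + G)/((2*G)) = (-46 + G)*(1/(2*G)) = (-46 + G)/(2*G))
-4421/J(E(-10, L(6))) = -4421*(-4/(-46 - 2)) = -4421/((½)*(-½)*(-48)) = -4421/12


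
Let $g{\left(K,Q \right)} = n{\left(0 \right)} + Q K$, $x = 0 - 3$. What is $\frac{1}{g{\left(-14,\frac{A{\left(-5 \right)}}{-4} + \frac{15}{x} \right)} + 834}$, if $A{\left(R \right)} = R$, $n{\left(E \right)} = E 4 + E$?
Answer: $\frac{2}{1773} \approx 0.001128$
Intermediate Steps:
$n{\left(E \right)} = 5 E$ ($n{\left(E \right)} = 4 E + E = 5 E$)
$x = -3$
$g{\left(K,Q \right)} = K Q$ ($g{\left(K,Q \right)} = 5 \cdot 0 + Q K = 0 + K Q = K Q$)
$\frac{1}{g{\left(-14,\frac{A{\left(-5 \right)}}{-4} + \frac{15}{x} \right)} + 834} = \frac{1}{- 14 \left(- \frac{5}{-4} + \frac{15}{-3}\right) + 834} = \frac{1}{- 14 \left(\left(-5\right) \left(- \frac{1}{4}\right) + 15 \left(- \frac{1}{3}\right)\right) + 834} = \frac{1}{- 14 \left(\frac{5}{4} - 5\right) + 834} = \frac{1}{\left(-14\right) \left(- \frac{15}{4}\right) + 834} = \frac{1}{\frac{105}{2} + 834} = \frac{1}{\frac{1773}{2}} = \frac{2}{1773}$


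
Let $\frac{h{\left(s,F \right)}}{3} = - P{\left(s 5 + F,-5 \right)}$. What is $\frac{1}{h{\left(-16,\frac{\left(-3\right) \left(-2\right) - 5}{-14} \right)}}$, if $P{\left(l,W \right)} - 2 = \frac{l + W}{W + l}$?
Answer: $- \frac{1}{9} \approx -0.11111$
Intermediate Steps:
$P{\left(l,W \right)} = 3$ ($P{\left(l,W \right)} = 2 + \frac{l + W}{W + l} = 2 + \frac{W + l}{W + l} = 2 + 1 = 3$)
$h{\left(s,F \right)} = -9$ ($h{\left(s,F \right)} = 3 \left(\left(-1\right) 3\right) = 3 \left(-3\right) = -9$)
$\frac{1}{h{\left(-16,\frac{\left(-3\right) \left(-2\right) - 5}{-14} \right)}} = \frac{1}{-9} = - \frac{1}{9}$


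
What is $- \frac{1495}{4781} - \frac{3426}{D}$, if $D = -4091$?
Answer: $\frac{10263661}{19559071} \approx 0.52475$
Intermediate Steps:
$- \frac{1495}{4781} - \frac{3426}{D} = - \frac{1495}{4781} - \frac{3426}{-4091} = \left(-1495\right) \frac{1}{4781} - - \frac{3426}{4091} = - \frac{1495}{4781} + \frac{3426}{4091} = \frac{10263661}{19559071}$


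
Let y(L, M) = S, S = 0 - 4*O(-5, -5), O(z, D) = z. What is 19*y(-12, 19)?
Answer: 380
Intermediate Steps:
S = 20 (S = 0 - 4*(-5) = 0 + 20 = 20)
y(L, M) = 20
19*y(-12, 19) = 19*20 = 380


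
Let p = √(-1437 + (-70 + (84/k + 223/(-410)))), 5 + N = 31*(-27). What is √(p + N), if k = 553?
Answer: √(-883352388200 + 32390*I*√1581423190530)/32390 ≈ 0.66882 + 29.025*I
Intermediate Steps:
N = -842 (N = -5 + 31*(-27) = -5 - 837 = -842)
p = I*√1581423190530/32390 (p = √(-1437 + (-70 + (84/553 + 223/(-410)))) = √(-1437 + (-70 + (84*(1/553) + 223*(-1/410)))) = √(-1437 + (-70 + (12/79 - 223/410))) = √(-1437 + (-70 - 12697/32390)) = √(-1437 - 2279997/32390) = √(-48824427/32390) = I*√1581423190530/32390 ≈ 38.825*I)
√(p + N) = √(I*√1581423190530/32390 - 842) = √(-842 + I*√1581423190530/32390)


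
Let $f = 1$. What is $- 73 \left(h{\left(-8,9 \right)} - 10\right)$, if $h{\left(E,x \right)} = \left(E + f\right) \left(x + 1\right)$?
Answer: $5840$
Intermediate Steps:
$h{\left(E,x \right)} = \left(1 + E\right) \left(1 + x\right)$ ($h{\left(E,x \right)} = \left(E + 1\right) \left(x + 1\right) = \left(1 + E\right) \left(1 + x\right)$)
$- 73 \left(h{\left(-8,9 \right)} - 10\right) = - 73 \left(\left(1 - 8 + 9 - 72\right) - 10\right) = - 73 \left(-70 - 10\right) = \left(-73\right) \left(-80\right) = 5840$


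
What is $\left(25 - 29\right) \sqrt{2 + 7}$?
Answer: $-12$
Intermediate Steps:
$\left(25 - 29\right) \sqrt{2 + 7} = \left(25 - 29\right) \sqrt{9} = \left(25 - 29\right) 3 = \left(-4\right) 3 = -12$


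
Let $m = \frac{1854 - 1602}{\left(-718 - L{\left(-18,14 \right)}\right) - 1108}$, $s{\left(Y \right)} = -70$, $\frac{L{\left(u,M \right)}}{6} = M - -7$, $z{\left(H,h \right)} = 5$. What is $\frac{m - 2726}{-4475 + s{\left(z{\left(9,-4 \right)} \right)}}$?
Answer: $\frac{1330351}{2217960} \approx 0.59981$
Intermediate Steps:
$L{\left(u,M \right)} = 42 + 6 M$ ($L{\left(u,M \right)} = 6 \left(M - -7\right) = 6 \left(M + 7\right) = 6 \left(7 + M\right) = 42 + 6 M$)
$m = - \frac{63}{488}$ ($m = \frac{1854 - 1602}{\left(-718 - \left(42 + 6 \cdot 14\right)\right) - 1108} = \frac{252}{\left(-718 - \left(42 + 84\right)\right) - 1108} = \frac{252}{\left(-718 - 126\right) - 1108} = \frac{252}{-844 - 1108} = \frac{252}{-1952} = 252 \left(- \frac{1}{1952}\right) = - \frac{63}{488} \approx -0.1291$)
$\frac{m - 2726}{-4475 + s{\left(z{\left(9,-4 \right)} \right)}} = \frac{- \frac{63}{488} - 2726}{-4475 - 70} = - \frac{1330351}{488 \left(-4545\right)} = \left(- \frac{1330351}{488}\right) \left(- \frac{1}{4545}\right) = \frac{1330351}{2217960}$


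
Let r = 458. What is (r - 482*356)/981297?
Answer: -171134/981297 ≈ -0.17440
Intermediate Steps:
(r - 482*356)/981297 = (458 - 482*356)/981297 = (458 - 171592)*(1/981297) = -171134*1/981297 = -171134/981297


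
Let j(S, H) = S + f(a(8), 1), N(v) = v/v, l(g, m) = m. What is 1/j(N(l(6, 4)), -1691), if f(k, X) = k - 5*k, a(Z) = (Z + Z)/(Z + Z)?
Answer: -⅓ ≈ -0.33333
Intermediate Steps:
a(Z) = 1 (a(Z) = (2*Z)/((2*Z)) = (2*Z)*(1/(2*Z)) = 1)
N(v) = 1
f(k, X) = -4*k
j(S, H) = -4 + S (j(S, H) = S - 4*1 = S - 4 = -4 + S)
1/j(N(l(6, 4)), -1691) = 1/(-4 + 1) = 1/(-3) = -⅓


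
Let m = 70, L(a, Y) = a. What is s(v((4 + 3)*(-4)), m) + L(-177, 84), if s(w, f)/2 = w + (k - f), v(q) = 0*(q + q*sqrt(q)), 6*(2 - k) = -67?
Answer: -872/3 ≈ -290.67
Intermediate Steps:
k = 79/6 (k = 2 - 1/6*(-67) = 2 + 67/6 = 79/6 ≈ 13.167)
v(q) = 0 (v(q) = 0*(q + q**(3/2)) = 0)
s(w, f) = 79/3 - 2*f + 2*w (s(w, f) = 2*(w + (79/6 - f)) = 2*(79/6 + w - f) = 79/3 - 2*f + 2*w)
s(v((4 + 3)*(-4)), m) + L(-177, 84) = (79/3 - 2*70 + 2*0) - 177 = (79/3 - 140 + 0) - 177 = -341/3 - 177 = -872/3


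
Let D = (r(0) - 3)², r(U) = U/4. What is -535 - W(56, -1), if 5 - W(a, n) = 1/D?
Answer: -4859/9 ≈ -539.89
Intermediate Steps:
r(U) = U/4 (r(U) = U*(¼) = U/4)
D = 9 (D = ((¼)*0 - 3)² = (0 - 3)² = (-3)² = 9)
W(a, n) = 44/9 (W(a, n) = 5 - 1/9 = 5 - 1*⅑ = 5 - ⅑ = 44/9)
-535 - W(56, -1) = -535 - 1*44/9 = -535 - 44/9 = -4859/9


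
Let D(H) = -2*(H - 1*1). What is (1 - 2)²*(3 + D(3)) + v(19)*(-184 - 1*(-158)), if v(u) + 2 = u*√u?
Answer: 51 - 494*√19 ≈ -2102.3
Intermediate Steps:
D(H) = 2 - 2*H (D(H) = -2*(H - 1) = -2*(-1 + H) = 2 - 2*H)
v(u) = -2 + u^(3/2) (v(u) = -2 + u*√u = -2 + u^(3/2))
(1 - 2)²*(3 + D(3)) + v(19)*(-184 - 1*(-158)) = (1 - 2)²*(3 + (2 - 2*3)) + (-2 + 19^(3/2))*(-184 - 1*(-158)) = (-1)²*(3 + (2 - 6)) + (-2 + 19*√19)*(-184 + 158) = 1*(3 - 4) + (-2 + 19*√19)*(-26) = 1*(-1) + (52 - 494*√19) = -1 + (52 - 494*√19) = 51 - 494*√19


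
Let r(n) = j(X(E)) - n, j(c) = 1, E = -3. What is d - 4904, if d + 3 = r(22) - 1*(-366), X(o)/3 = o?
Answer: -4562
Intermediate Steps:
X(o) = 3*o
r(n) = 1 - n
d = 342 (d = -3 + ((1 - 1*22) - 1*(-366)) = -3 + ((1 - 22) + 366) = -3 + (-21 + 366) = -3 + 345 = 342)
d - 4904 = 342 - 4904 = -4562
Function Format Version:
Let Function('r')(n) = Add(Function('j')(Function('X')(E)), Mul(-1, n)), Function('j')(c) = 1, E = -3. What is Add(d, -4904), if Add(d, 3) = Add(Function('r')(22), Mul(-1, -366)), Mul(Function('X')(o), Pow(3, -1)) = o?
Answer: -4562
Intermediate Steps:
Function('X')(o) = Mul(3, o)
Function('r')(n) = Add(1, Mul(-1, n))
d = 342 (d = Add(-3, Add(Add(1, Mul(-1, 22)), Mul(-1, -366))) = Add(-3, Add(Add(1, -22), 366)) = Add(-3, Add(-21, 366)) = Add(-3, 345) = 342)
Add(d, -4904) = Add(342, -4904) = -4562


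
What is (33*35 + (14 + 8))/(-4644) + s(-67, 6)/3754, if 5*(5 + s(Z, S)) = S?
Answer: -11090263/43583940 ≈ -0.25446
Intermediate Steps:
s(Z, S) = -5 + S/5
(33*35 + (14 + 8))/(-4644) + s(-67, 6)/3754 = (33*35 + (14 + 8))/(-4644) + (-5 + (⅕)*6)/3754 = (1155 + 22)*(-1/4644) + (-5 + 6/5)*(1/3754) = 1177*(-1/4644) - 19/5*1/3754 = -1177/4644 - 19/18770 = -11090263/43583940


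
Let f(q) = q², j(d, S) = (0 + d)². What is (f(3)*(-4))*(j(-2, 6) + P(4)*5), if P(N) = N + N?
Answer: -1584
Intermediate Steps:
P(N) = 2*N
j(d, S) = d²
(f(3)*(-4))*(j(-2, 6) + P(4)*5) = (3²*(-4))*((-2)² + (2*4)*5) = (9*(-4))*(4 + 8*5) = -36*(4 + 40) = -36*44 = -1584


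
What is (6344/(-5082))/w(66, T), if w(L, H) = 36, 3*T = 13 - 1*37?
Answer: -793/22869 ≈ -0.034676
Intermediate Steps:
T = -8 (T = (13 - 1*37)/3 = (13 - 37)/3 = (1/3)*(-24) = -8)
(6344/(-5082))/w(66, T) = (6344/(-5082))/36 = (6344*(-1/5082))*(1/36) = -3172/2541*1/36 = -793/22869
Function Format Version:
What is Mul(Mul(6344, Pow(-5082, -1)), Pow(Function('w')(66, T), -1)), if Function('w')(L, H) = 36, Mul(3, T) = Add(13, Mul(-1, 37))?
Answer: Rational(-793, 22869) ≈ -0.034676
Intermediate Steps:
T = -8 (T = Mul(Rational(1, 3), Add(13, Mul(-1, 37))) = Mul(Rational(1, 3), Add(13, -37)) = Mul(Rational(1, 3), -24) = -8)
Mul(Mul(6344, Pow(-5082, -1)), Pow(Function('w')(66, T), -1)) = Mul(Mul(6344, Pow(-5082, -1)), Pow(36, -1)) = Mul(Mul(6344, Rational(-1, 5082)), Rational(1, 36)) = Mul(Rational(-3172, 2541), Rational(1, 36)) = Rational(-793, 22869)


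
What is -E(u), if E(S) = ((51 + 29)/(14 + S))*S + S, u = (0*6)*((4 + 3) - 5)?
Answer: 0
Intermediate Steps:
u = 0 (u = 0*(7 - 5) = 0*2 = 0)
E(S) = S + 80*S/(14 + S) (E(S) = (80/(14 + S))*S + S = 80*S/(14 + S) + S = S + 80*S/(14 + S))
-E(u) = -0*(94 + 0)/(14 + 0) = -0*94/14 = -1*0 = 0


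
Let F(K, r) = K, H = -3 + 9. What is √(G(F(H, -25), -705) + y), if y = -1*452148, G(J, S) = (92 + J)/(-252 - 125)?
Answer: I*√64263380038/377 ≈ 672.42*I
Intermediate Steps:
H = 6
G(J, S) = -92/377 - J/377 (G(J, S) = (92 + J)/(-377) = (92 + J)*(-1/377) = -92/377 - J/377)
y = -452148
√(G(F(H, -25), -705) + y) = √((-92/377 - 1/377*6) - 452148) = √((-92/377 - 6/377) - 452148) = √(-98/377 - 452148) = √(-170459894/377) = I*√64263380038/377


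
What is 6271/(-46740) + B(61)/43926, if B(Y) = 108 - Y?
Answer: -15181287/114061180 ≈ -0.13310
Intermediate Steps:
6271/(-46740) + B(61)/43926 = 6271/(-46740) + (108 - 1*61)/43926 = 6271*(-1/46740) + (108 - 61)*(1/43926) = -6271/46740 + 47*(1/43926) = -6271/46740 + 47/43926 = -15181287/114061180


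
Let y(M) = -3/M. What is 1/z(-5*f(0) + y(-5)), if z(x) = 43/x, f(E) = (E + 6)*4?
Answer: -597/215 ≈ -2.7767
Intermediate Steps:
f(E) = 24 + 4*E (f(E) = (6 + E)*4 = 24 + 4*E)
1/z(-5*f(0) + y(-5)) = 1/(43/(-5*(24 + 4*0) - 3/(-5))) = 1/(43/(-5*(24 + 0) - 3*(-1/5))) = 1/(43/(-5*24 + 3/5)) = 1/(43/(-120 + 3/5)) = 1/(43/(-597/5)) = 1/(43*(-5/597)) = 1/(-215/597) = -597/215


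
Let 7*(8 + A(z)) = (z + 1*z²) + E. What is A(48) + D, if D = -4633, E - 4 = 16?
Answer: -30115/7 ≈ -4302.1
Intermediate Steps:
E = 20 (E = 4 + 16 = 20)
A(z) = -36/7 + z/7 + z²/7 (A(z) = -8 + ((z + 1*z²) + 20)/7 = -8 + ((z + z²) + 20)/7 = -8 + (20 + z + z²)/7 = -8 + (20/7 + z/7 + z²/7) = -36/7 + z/7 + z²/7)
A(48) + D = (-36/7 + (⅐)*48 + (⅐)*48²) - 4633 = (-36/7 + 48/7 + (⅐)*2304) - 4633 = (-36/7 + 48/7 + 2304/7) - 4633 = 2316/7 - 4633 = -30115/7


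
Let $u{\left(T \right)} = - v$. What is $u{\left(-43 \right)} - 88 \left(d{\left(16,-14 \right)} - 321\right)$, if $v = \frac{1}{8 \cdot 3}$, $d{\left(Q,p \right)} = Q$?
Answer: $\frac{644159}{24} \approx 26840.0$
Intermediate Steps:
$v = \frac{1}{24} \approx 0.041667$
$u{\left(T \right)} = - \frac{1}{24}$ ($u{\left(T \right)} = \left(-1\right) \frac{1}{24} = - \frac{1}{24}$)
$u{\left(-43 \right)} - 88 \left(d{\left(16,-14 \right)} - 321\right) = - \frac{1}{24} - 88 \left(16 - 321\right) = - \frac{1}{24} - 88 \left(-305\right) = - \frac{1}{24} - -26840 = - \frac{1}{24} + 26840 = \frac{644159}{24}$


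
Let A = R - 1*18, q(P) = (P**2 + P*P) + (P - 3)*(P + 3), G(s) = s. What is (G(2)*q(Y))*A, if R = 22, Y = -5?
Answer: 528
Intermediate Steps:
q(P) = 2*P**2 + (-3 + P)*(3 + P) (q(P) = (P**2 + P**2) + (-3 + P)*(3 + P) = 2*P**2 + (-3 + P)*(3 + P))
A = 4 (A = 22 - 1*18 = 22 - 18 = 4)
(G(2)*q(Y))*A = (2*(-9 + 3*(-5)**2))*4 = (2*(-9 + 3*25))*4 = (2*(-9 + 75))*4 = (2*66)*4 = 132*4 = 528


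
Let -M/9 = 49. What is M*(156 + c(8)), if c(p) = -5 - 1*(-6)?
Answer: -69237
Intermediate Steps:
M = -441 (M = -9*49 = -441)
c(p) = 1 (c(p) = -5 + 6 = 1)
M*(156 + c(8)) = -441*(156 + 1) = -441*157 = -69237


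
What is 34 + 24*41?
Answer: 1018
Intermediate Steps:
34 + 24*41 = 34 + 984 = 1018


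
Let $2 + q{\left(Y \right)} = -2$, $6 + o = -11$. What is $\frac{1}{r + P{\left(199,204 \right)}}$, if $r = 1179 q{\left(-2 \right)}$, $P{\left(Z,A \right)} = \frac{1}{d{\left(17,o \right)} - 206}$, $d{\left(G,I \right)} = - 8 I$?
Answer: $- \frac{70}{330121} \approx -0.00021204$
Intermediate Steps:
$o = -17$ ($o = -6 - 11 = -17$)
$P{\left(Z,A \right)} = - \frac{1}{70}$ ($P{\left(Z,A \right)} = \frac{1}{\left(-8\right) \left(-17\right) - 206} = \frac{1}{136 - 206} = \frac{1}{-70} = - \frac{1}{70}$)
$q{\left(Y \right)} = -4$ ($q{\left(Y \right)} = -2 - 2 = -4$)
$r = -4716$ ($r = 1179 \left(-4\right) = -4716$)
$\frac{1}{r + P{\left(199,204 \right)}} = \frac{1}{-4716 - \frac{1}{70}} = \frac{1}{- \frac{330121}{70}} = - \frac{70}{330121}$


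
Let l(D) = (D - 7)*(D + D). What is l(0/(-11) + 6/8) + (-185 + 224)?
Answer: 237/8 ≈ 29.625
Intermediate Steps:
l(D) = 2*D*(-7 + D) (l(D) = (-7 + D)*(2*D) = 2*D*(-7 + D))
l(0/(-11) + 6/8) + (-185 + 224) = 2*(0/(-11) + 6/8)*(-7 + (0/(-11) + 6/8)) + (-185 + 224) = 2*(0*(-1/11) + 6*(1/8))*(-7 + (0*(-1/11) + 6*(1/8))) + 39 = 2*(0 + 3/4)*(-7 + (0 + 3/4)) + 39 = 2*(3/4)*(-7 + 3/4) + 39 = 2*(3/4)*(-25/4) + 39 = -75/8 + 39 = 237/8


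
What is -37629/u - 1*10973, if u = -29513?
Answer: -323808520/29513 ≈ -10972.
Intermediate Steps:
-37629/u - 1*10973 = -37629/(-29513) - 1*10973 = -37629*(-1/29513) - 10973 = 37629/29513 - 10973 = -323808520/29513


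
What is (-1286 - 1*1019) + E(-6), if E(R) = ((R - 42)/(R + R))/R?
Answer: -6917/3 ≈ -2305.7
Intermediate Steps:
E(R) = (-42 + R)/(2*R²) (E(R) = ((-42 + R)/((2*R)))/R = ((-42 + R)*(1/(2*R)))/R = ((-42 + R)/(2*R))/R = (-42 + R)/(2*R²))
(-1286 - 1*1019) + E(-6) = (-1286 - 1*1019) + (½)*(-42 - 6)/(-6)² = (-1286 - 1019) + (½)*(1/36)*(-48) = -2305 - ⅔ = -6917/3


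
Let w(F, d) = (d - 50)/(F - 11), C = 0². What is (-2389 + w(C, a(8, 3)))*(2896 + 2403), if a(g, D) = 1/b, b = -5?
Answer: -694932056/55 ≈ -1.2635e+7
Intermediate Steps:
a(g, D) = -⅕ (a(g, D) = 1/(-5) = -⅕)
C = 0
w(F, d) = (-50 + d)/(-11 + F)
(-2389 + w(C, a(8, 3)))*(2896 + 2403) = (-2389 + (-50 - ⅕)/(-11 + 0))*(2896 + 2403) = (-2389 - 251/5/(-11))*5299 = (-2389 - 1/11*(-251/5))*5299 = (-2389 + 251/55)*5299 = -131144/55*5299 = -694932056/55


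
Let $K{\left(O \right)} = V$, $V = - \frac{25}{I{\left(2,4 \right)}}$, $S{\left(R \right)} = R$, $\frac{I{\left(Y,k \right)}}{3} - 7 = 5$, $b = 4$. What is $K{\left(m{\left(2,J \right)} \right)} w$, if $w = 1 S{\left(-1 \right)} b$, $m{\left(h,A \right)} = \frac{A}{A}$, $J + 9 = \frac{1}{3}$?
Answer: $\frac{25}{9} \approx 2.7778$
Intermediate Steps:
$J = - \frac{26}{3}$ ($J = -9 + \frac{1}{3} = - \frac{26}{3} \approx -8.6667$)
$I{\left(Y,k \right)} = 36$ ($I{\left(Y,k \right)} = 21 + 3 \cdot 5 = 21 + 15 = 36$)
$m{\left(h,A \right)} = 1$
$V = - \frac{25}{36} \approx -0.69444$
$K{\left(O \right)} = - \frac{25}{36}$
$w = -4$ ($w = 1 \left(-1\right) 4 = \left(-1\right) 4 = -4$)
$K{\left(m{\left(2,J \right)} \right)} w = \left(- \frac{25}{36}\right) \left(-4\right) = \frac{25}{9}$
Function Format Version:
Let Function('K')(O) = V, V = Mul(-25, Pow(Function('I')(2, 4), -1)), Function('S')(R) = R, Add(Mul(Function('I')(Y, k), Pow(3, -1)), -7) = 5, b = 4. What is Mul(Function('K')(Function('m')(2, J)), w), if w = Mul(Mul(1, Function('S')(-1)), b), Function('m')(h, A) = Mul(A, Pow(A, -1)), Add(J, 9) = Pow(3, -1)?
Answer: Rational(25, 9) ≈ 2.7778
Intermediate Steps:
J = Rational(-26, 3) (J = Add(-9, Pow(3, -1)) = Add(-9, Rational(1, 3)) = Rational(-26, 3) ≈ -8.6667)
Function('I')(Y, k) = 36 (Function('I')(Y, k) = Add(21, Mul(3, 5)) = Add(21, 15) = 36)
Function('m')(h, A) = 1
V = Rational(-25, 36) (V = Mul(-25, Pow(36, -1)) = Mul(-25, Rational(1, 36)) = Rational(-25, 36) ≈ -0.69444)
Function('K')(O) = Rational(-25, 36)
w = -4 (w = Mul(Mul(1, -1), 4) = Mul(-1, 4) = -4)
Mul(Function('K')(Function('m')(2, J)), w) = Mul(Rational(-25, 36), -4) = Rational(25, 9)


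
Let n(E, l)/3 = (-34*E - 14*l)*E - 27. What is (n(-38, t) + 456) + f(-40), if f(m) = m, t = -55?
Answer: -234733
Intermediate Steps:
n(E, l) = -81 + 3*E*(-34*E - 14*l) (n(E, l) = 3*((-34*E - 14*l)*E - 27) = 3*(E*(-34*E - 14*l) - 27) = 3*(-27 + E*(-34*E - 14*l)) = -81 + 3*E*(-34*E - 14*l))
(n(-38, t) + 456) + f(-40) = ((-81 - 102*(-38)**2 - 42*(-38)*(-55)) + 456) - 40 = ((-81 - 102*1444 - 87780) + 456) - 40 = ((-81 - 147288 - 87780) + 456) - 40 = (-235149 + 456) - 40 = -234693 - 40 = -234733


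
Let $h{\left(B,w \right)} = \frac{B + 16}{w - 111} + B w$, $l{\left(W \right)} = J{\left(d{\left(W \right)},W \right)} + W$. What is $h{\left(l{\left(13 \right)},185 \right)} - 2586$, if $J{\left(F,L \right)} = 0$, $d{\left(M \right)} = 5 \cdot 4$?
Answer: $- \frac{13365}{74} \approx -180.61$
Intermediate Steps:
$d{\left(M \right)} = 20$
$l{\left(W \right)} = W$ ($l{\left(W \right)} = 0 + W = W$)
$h{\left(B,w \right)} = B w + \frac{16 + B}{-111 + w}$ ($h{\left(B,w \right)} = \frac{16 + B}{-111 + w} + B w = B w + \frac{16 + B}{-111 + w}$)
$h{\left(l{\left(13 \right)},185 \right)} - 2586 = \frac{16 + 13 + 13 \cdot 185^{2} - 1443 \cdot 185}{-111 + 185} - 2586 = \frac{16 + 13 + 13 \cdot 34225 - 266955}{74} - 2586 = \frac{16 + 13 + 444925 - 266955}{74} - 2586 = \frac{1}{74} \cdot 177999 - 2586 = \frac{177999}{74} - 2586 = - \frac{13365}{74}$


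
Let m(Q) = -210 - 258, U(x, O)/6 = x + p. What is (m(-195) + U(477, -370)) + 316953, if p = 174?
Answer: 320391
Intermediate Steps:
U(x, O) = 1044 + 6*x (U(x, O) = 6*(x + 174) = 6*(174 + x) = 1044 + 6*x)
m(Q) = -468
(m(-195) + U(477, -370)) + 316953 = (-468 + (1044 + 6*477)) + 316953 = (-468 + (1044 + 2862)) + 316953 = (-468 + 3906) + 316953 = 3438 + 316953 = 320391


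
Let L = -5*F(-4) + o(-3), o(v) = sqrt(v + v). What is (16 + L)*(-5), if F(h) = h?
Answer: -180 - 5*I*sqrt(6) ≈ -180.0 - 12.247*I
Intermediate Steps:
o(v) = sqrt(2)*sqrt(v) (o(v) = sqrt(2*v) = sqrt(2)*sqrt(v))
L = 20 + I*sqrt(6) (L = -5*(-4) + sqrt(2)*sqrt(-3) = 20 + sqrt(2)*(I*sqrt(3)) = 20 + I*sqrt(6) ≈ 20.0 + 2.4495*I)
(16 + L)*(-5) = (16 + (20 + I*sqrt(6)))*(-5) = (36 + I*sqrt(6))*(-5) = -180 - 5*I*sqrt(6)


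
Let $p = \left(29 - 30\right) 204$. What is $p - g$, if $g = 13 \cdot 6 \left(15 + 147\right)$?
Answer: $-12840$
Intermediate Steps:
$p = -204$ ($p = \left(-1\right) 204 = -204$)
$g = 12636$ ($g = 78 \cdot 162 = 12636$)
$p - g = -204 - 12636 = -12840$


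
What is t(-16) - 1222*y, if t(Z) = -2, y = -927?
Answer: 1132792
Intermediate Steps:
t(-16) - 1222*y = -2 - 1222*(-927) = -2 + 1132794 = 1132792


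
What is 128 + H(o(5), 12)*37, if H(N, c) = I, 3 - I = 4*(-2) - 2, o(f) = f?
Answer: 609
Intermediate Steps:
I = 13 (I = 3 - (4*(-2) - 2) = 3 - (-8 - 2) = 3 - 1*(-10) = 3 + 10 = 13)
H(N, c) = 13
128 + H(o(5), 12)*37 = 128 + 13*37 = 128 + 481 = 609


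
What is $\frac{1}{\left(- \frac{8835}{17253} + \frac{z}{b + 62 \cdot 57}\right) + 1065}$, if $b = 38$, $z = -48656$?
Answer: $\frac{5135643}{5396874746} \approx 0.0009516$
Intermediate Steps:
$\frac{1}{\left(- \frac{8835}{17253} + \frac{z}{b + 62 \cdot 57}\right) + 1065} = \frac{1}{\left(- \frac{8835}{17253} - \frac{48656}{38 + 62 \cdot 57}\right) + 1065} = \frac{1}{\left(\left(-8835\right) \frac{1}{17253} - \frac{48656}{38 + 3534}\right) + 1065} = \frac{1}{\left(- \frac{2945}{5751} - \frac{48656}{3572}\right) + 1065} = \frac{1}{\left(- \frac{2945}{5751} - \frac{12164}{893}\right) + 1065} = \frac{1}{- \frac{72585049}{5135643} + 1065} = \frac{1}{\frac{5396874746}{5135643}} = \frac{5135643}{5396874746}$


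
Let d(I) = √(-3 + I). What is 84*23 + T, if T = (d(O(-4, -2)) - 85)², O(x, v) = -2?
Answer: 9152 - 170*I*√5 ≈ 9152.0 - 380.13*I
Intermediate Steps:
T = (-85 + I*√5)² (T = (√(-3 - 2) - 85)² = (√(-5) - 85)² = (I*√5 - 85)² = (-85 + I*√5)² ≈ 7220.0 - 380.13*I)
84*23 + T = 84*23 + (85 - I*√5)² = 1932 + (85 - I*√5)²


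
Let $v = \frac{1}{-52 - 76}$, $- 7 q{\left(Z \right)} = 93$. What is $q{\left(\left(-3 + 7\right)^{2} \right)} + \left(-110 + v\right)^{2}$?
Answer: $\frac{1386398215}{114688} \approx 12088.0$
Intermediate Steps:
$q{\left(Z \right)} = - \frac{93}{7}$ ($q{\left(Z \right)} = \left(- \frac{1}{7}\right) 93 = - \frac{93}{7}$)
$v = - \frac{1}{128}$ ($v = \frac{1}{-128} = - \frac{1}{128} \approx -0.0078125$)
$q{\left(\left(-3 + 7\right)^{2} \right)} + \left(-110 + v\right)^{2} = - \frac{93}{7} + \left(-110 - \frac{1}{128}\right)^{2} = - \frac{93}{7} + \left(- \frac{14081}{128}\right)^{2} = - \frac{93}{7} + \frac{198274561}{16384} = \frac{1386398215}{114688}$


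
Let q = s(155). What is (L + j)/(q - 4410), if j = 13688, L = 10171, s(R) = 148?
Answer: -23859/4262 ≈ -5.5981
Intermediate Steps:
q = 148
(L + j)/(q - 4410) = (10171 + 13688)/(148 - 4410) = 23859/(-4262) = 23859*(-1/4262) = -23859/4262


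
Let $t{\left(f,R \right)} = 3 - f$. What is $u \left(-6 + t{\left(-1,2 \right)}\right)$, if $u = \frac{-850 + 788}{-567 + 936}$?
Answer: $\frac{124}{369} \approx 0.33604$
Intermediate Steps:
$u = - \frac{62}{369} \approx -0.16802$
$u \left(-6 + t{\left(-1,2 \right)}\right) = - \frac{62 \left(-6 + \left(3 - -1\right)\right)}{369} = - \frac{62 \left(-6 + \left(3 + 1\right)\right)}{369} = - \frac{62 \left(-6 + 4\right)}{369} = \left(- \frac{62}{369}\right) \left(-2\right) = \frac{124}{369}$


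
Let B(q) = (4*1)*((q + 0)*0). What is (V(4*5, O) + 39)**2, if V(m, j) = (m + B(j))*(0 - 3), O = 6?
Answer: 441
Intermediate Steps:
B(q) = 0 (B(q) = 4*(q*0) = 4*0 = 0)
V(m, j) = -3*m (V(m, j) = (m + 0)*(0 - 3) = m*(-3) = -3*m)
(V(4*5, O) + 39)**2 = (-12*5 + 39)**2 = (-3*20 + 39)**2 = (-60 + 39)**2 = (-21)**2 = 441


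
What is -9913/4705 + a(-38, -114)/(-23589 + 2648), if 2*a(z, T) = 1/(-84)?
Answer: -34874801639/16552604040 ≈ -2.1069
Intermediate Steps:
a(z, T) = -1/168 (a(z, T) = (½)/(-84) = (½)*(-1/84) = -1/168)
-9913/4705 + a(-38, -114)/(-23589 + 2648) = -9913/4705 - 1/(168*(-23589 + 2648)) = -9913*1/4705 - 1/168/(-20941) = -9913/4705 - 1/168*(-1/20941) = -9913/4705 + 1/3518088 = -34874801639/16552604040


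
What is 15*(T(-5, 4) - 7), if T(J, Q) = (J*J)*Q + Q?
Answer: 1455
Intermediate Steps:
T(J, Q) = Q + Q*J² (T(J, Q) = J²*Q + Q = Q*J² + Q = Q + Q*J²)
15*(T(-5, 4) - 7) = 15*(4*(1 + (-5)²) - 7) = 15*(4*(1 + 25) - 7) = 15*(4*26 - 7) = 15*(104 - 7) = 15*97 = 1455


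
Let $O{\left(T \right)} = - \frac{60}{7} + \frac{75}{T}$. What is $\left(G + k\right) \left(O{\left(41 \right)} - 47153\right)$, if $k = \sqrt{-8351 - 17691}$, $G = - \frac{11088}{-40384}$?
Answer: $- \frac{669974877}{51742} - \frac{13534846 i \sqrt{26042}}{287} \approx -12948.0 - 7.6104 \cdot 10^{6} i$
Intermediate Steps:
$O{\left(T \right)} = - \frac{60}{7} + \frac{75}{T}$ ($O{\left(T \right)} = \left(-60\right) \frac{1}{7} + \frac{75}{T} = - \frac{60}{7} + \frac{75}{T}$)
$G = \frac{693}{2524}$ ($G = \left(-11088\right) \left(- \frac{1}{40384}\right) = \frac{693}{2524} \approx 0.27456$)
$k = i \sqrt{26042}$ ($k = \sqrt{-26042} = i \sqrt{26042} \approx 161.38 i$)
$\left(G + k\right) \left(O{\left(41 \right)} - 47153\right) = \left(\frac{693}{2524} + i \sqrt{26042}\right) \left(\left(- \frac{60}{7} + \frac{75}{41}\right) - 47153\right) = \left(\frac{693}{2524} + i \sqrt{26042}\right) \left(- \frac{1935}{287} - 47153\right) = \left(\frac{693}{2524} + i \sqrt{26042}\right) \left(- \frac{13534846}{287}\right) = - \frac{669974877}{51742} - \frac{13534846 i \sqrt{26042}}{287}$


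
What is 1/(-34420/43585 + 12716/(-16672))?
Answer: -36332456/56403855 ≈ -0.64415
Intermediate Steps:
1/(-34420/43585 + 12716/(-16672)) = 1/(-34420*1/43585 + 12716*(-1/16672)) = 1/(-6884/8717 - 3179/4168) = 1/(-56403855/36332456) = -36332456/56403855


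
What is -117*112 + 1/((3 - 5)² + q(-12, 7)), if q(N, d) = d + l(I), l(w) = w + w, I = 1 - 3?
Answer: -91727/7 ≈ -13104.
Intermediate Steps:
I = -2
l(w) = 2*w
q(N, d) = -4 + d (q(N, d) = d + 2*(-2) = d - 4 = -4 + d)
-117*112 + 1/((3 - 5)² + q(-12, 7)) = -117*112 + 1/((3 - 5)² + (-4 + 7)) = -13104 + 1/((-2)² + 3) = -13104 + 1/(4 + 3) = -13104 + 1/7 = -13104 + ⅐ = -91727/7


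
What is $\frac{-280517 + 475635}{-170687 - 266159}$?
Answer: $- \frac{97559}{218423} \approx -0.44665$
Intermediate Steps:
$\frac{-280517 + 475635}{-170687 - 266159} = \frac{195118}{-436846} = 195118 \left(- \frac{1}{436846}\right) = - \frac{97559}{218423}$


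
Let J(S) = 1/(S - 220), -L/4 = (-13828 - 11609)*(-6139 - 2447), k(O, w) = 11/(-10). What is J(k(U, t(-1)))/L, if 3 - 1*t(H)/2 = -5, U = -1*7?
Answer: 5/965774006604 ≈ 5.1772e-12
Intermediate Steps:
U = -7
t(H) = 16 (t(H) = 6 - 2*(-5) = 6 + 10 = 16)
k(O, w) = -11/10 (k(O, w) = 11*(-⅒) = -11/10)
L = -873608328 (L = -4*(-13828 - 11609)*(-6139 - 2447) = -(-101748)*(-8586) = -4*218402082 = -873608328)
J(S) = 1/(-220 + S)
J(k(U, t(-1)))/L = 1/(-220 - 11/10*(-873608328)) = -1/873608328/(-2211/10) = -10/2211*(-1/873608328) = 5/965774006604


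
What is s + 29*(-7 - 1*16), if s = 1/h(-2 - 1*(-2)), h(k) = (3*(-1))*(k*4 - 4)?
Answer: -8003/12 ≈ -666.92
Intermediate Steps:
h(k) = 12 - 12*k (h(k) = -3*(4*k - 4) = -3*(-4 + 4*k) = 12 - 12*k)
s = 1/12 (s = 1/(12 - 12*(-2 - 1*(-2))) = 1/(12 - 12*(-2 + 2)) = 1/(12 - 12*0) = 1/(12 + 0) = 1/12 ≈ 0.083333)
s + 29*(-7 - 1*16) = 1/12 + 29*(-7 - 1*16) = 1/12 + 29*(-7 - 16) = 1/12 + 29*(-23) = 1/12 - 667 = -8003/12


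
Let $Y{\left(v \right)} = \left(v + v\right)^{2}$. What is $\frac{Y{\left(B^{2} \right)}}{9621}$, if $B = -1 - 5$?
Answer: $\frac{576}{1069} \approx 0.53882$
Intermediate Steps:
$B = -6$
$Y{\left(v \right)} = 4 v^{2}$ ($Y{\left(v \right)} = \left(2 v\right)^{2} = 4 v^{2}$)
$\frac{Y{\left(B^{2} \right)}}{9621} = \frac{4 \left(\left(-6\right)^{2}\right)^{2}}{9621} = 4 \cdot 36^{2} \cdot \frac{1}{9621} = 4 \cdot 1296 \cdot \frac{1}{9621} = 5184 \cdot \frac{1}{9621} = \frac{576}{1069}$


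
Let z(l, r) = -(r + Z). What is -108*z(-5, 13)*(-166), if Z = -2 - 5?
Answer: -107568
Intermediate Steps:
Z = -7
z(l, r) = 7 - r (z(l, r) = -(r - 7) = -(-7 + r) = 7 - r)
-108*z(-5, 13)*(-166) = -108*(7 - 1*13)*(-166) = -108*(7 - 13)*(-166) = -108*(-6)*(-166) = 648*(-166) = -107568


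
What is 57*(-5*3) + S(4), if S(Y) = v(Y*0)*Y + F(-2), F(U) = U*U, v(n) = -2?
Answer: -859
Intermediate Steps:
F(U) = U²
S(Y) = 4 - 2*Y (S(Y) = -2*Y + (-2)² = -2*Y + 4 = 4 - 2*Y)
57*(-5*3) + S(4) = 57*(-5*3) + (4 - 2*4) = 57*(-15) + (4 - 8) = -855 - 4 = -859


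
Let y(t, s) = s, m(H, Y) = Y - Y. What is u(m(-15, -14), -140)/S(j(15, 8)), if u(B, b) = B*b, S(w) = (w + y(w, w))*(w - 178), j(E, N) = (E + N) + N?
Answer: 0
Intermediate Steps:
m(H, Y) = 0
j(E, N) = E + 2*N
S(w) = 2*w*(-178 + w) (S(w) = (w + w)*(w - 178) = (2*w)*(-178 + w) = 2*w*(-178 + w))
u(m(-15, -14), -140)/S(j(15, 8)) = (0*(-140))/((2*(15 + 2*8)*(-178 + (15 + 2*8)))) = 0/((2*(15 + 16)*(-178 + (15 + 16)))) = 0/((2*31*(-178 + 31))) = 0/((2*31*(-147))) = 0/(-9114) = 0*(-1/9114) = 0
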